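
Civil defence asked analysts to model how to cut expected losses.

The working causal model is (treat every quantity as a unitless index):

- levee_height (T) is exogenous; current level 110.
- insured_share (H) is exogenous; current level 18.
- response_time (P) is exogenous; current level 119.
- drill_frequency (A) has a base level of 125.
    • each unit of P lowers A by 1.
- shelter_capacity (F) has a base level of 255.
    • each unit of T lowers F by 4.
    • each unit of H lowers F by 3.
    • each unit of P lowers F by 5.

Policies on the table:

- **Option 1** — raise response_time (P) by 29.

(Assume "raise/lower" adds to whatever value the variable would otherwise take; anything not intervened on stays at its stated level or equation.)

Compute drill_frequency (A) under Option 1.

-23

Option 1 (P + 29):
  P = 119 + 29 = 148
  A = 125 − 148 = -23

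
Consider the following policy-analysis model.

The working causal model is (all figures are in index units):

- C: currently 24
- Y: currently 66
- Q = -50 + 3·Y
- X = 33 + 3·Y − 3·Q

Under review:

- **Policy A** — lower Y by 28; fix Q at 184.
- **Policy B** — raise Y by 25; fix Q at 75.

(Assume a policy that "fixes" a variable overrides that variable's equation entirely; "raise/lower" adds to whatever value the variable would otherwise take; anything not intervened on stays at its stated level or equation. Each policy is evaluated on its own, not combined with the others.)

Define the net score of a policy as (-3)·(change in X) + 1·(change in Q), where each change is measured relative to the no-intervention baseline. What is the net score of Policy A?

612

Baseline:
  Y = 66
  Q = -50 + 3·66 = 148
  X = 33 + 3·66 − 3·148 = -213
Policy A (Y − 28, Q := 184):
  Y = 66 − 28 = 38
  Q = 184
  X = 33 + 3·38 − 3·184 = -405
ΔX = -405 − (-213) = -192; ΔQ = 184 − 148 = 36
Score = (-3)·(-192) + 1·36 = 612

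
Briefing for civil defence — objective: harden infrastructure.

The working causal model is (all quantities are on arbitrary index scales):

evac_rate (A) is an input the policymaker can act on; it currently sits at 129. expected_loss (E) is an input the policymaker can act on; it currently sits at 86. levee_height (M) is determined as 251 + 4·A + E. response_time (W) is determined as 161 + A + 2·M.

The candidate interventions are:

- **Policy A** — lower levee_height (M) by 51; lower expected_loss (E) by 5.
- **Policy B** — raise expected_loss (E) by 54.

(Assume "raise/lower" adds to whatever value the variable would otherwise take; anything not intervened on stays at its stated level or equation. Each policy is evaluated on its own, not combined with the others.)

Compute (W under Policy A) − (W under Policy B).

-220

Policy A (M − 51, E − 5):
  A = 129
  E = 86 − 5 = 81
  M = 251 + 4·129 + 81 (−51 from intervention) = 797
  W = 161 + 129 + 2·797 = 1884
Policy B (E + 54):
  A = 129
  E = 86 + 54 = 140
  M = 251 + 4·129 + 140 = 907
  W = 161 + 129 + 2·907 = 2104
W: 1884 − 2104 = -220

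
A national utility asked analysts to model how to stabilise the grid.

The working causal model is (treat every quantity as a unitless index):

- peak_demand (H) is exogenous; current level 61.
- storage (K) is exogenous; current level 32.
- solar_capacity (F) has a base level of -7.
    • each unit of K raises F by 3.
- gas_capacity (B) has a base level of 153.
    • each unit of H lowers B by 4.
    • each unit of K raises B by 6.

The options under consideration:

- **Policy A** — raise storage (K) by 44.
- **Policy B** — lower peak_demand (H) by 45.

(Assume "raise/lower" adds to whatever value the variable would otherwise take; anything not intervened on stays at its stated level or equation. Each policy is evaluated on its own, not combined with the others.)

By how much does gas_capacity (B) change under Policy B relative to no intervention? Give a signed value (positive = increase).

Baseline:
  H = 61
  K = 32
  B = 153 − 4·61 + 6·32 = 101
Policy B (H − 45):
  H = 61 − 45 = 16
  K = 32
  B = 153 − 4·16 + 6·32 = 281
Change in B: 281 − 101 = 180

180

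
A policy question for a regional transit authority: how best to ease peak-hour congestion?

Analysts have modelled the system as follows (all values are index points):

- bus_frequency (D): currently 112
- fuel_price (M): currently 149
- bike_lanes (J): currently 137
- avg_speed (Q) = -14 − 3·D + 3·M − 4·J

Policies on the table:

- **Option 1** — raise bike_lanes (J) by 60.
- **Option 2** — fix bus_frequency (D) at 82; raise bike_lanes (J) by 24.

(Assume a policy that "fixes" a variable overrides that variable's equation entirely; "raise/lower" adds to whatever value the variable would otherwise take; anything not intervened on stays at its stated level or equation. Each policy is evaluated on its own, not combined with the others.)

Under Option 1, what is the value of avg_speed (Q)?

-691

Option 1 (J + 60):
  D = 112
  M = 149
  J = 137 + 60 = 197
  Q = -14 − 3·112 + 3·149 − 4·197 = -691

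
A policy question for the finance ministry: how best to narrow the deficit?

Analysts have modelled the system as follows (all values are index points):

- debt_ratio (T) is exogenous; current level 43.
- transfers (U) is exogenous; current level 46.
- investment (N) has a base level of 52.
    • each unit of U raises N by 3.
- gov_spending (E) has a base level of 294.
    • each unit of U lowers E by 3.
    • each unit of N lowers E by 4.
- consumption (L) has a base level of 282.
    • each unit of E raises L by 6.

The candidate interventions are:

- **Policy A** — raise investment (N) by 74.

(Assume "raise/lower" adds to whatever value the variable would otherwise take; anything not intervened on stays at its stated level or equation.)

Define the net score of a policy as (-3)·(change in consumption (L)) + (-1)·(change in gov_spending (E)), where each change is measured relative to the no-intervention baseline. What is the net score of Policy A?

Baseline:
  U = 46
  N = 52 + 3·46 = 190
  E = 294 − 3·46 − 4·190 = -604
  L = 282 + 6·(-604) = -3342
Policy A (N + 74):
  U = 46
  N = 52 + 3·46 (+74 from intervention) = 264
  E = 294 − 3·46 − 4·264 = -900
  L = 282 + 6·(-900) = -5118
ΔL = -5118 − (-3342) = -1776; ΔE = -900 − (-604) = -296
Score = (-3)·(-1776) + (-1)·(-296) = 5624

5624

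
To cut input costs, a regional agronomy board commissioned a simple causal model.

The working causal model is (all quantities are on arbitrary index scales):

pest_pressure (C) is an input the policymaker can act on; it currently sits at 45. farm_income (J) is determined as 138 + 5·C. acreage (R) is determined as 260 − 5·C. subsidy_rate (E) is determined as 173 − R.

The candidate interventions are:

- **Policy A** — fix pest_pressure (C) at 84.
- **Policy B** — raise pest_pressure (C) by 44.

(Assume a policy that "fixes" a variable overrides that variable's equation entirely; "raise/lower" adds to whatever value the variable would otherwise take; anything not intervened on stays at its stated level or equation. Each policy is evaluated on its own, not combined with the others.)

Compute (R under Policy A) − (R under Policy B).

25

Policy A (C := 84):
  C = 84
  R = 260 − 5·84 = -160
Policy B (C + 44):
  C = 45 + 44 = 89
  R = 260 − 5·89 = -185
R: -160 − (-185) = 25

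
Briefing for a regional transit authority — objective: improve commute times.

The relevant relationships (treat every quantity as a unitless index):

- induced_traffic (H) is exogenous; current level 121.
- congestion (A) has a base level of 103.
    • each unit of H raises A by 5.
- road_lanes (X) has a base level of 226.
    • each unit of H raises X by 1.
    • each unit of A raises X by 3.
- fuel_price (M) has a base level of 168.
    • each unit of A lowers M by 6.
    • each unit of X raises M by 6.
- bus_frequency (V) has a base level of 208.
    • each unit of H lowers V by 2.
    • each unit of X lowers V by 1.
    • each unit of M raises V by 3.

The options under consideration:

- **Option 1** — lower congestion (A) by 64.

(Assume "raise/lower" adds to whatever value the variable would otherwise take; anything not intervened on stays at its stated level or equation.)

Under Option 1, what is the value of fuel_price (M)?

Option 1 (A − 64):
  H = 121
  A = 103 + 5·121 (−64 from intervention) = 644
  X = 226 + 121 + 3·644 = 2279
  M = 168 − 6·644 + 6·2279 = 9978

9978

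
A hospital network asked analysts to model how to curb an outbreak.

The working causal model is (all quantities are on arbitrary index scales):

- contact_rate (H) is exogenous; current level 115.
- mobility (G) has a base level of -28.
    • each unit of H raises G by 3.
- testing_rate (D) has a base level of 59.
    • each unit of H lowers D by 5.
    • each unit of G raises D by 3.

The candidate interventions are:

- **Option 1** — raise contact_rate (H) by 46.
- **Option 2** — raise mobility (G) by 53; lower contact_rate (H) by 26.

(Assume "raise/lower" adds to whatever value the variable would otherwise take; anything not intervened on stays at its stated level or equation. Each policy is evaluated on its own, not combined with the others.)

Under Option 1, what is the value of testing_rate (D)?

Option 1 (H + 46):
  H = 115 + 46 = 161
  G = -28 + 3·161 = 455
  D = 59 − 5·161 + 3·455 = 619

619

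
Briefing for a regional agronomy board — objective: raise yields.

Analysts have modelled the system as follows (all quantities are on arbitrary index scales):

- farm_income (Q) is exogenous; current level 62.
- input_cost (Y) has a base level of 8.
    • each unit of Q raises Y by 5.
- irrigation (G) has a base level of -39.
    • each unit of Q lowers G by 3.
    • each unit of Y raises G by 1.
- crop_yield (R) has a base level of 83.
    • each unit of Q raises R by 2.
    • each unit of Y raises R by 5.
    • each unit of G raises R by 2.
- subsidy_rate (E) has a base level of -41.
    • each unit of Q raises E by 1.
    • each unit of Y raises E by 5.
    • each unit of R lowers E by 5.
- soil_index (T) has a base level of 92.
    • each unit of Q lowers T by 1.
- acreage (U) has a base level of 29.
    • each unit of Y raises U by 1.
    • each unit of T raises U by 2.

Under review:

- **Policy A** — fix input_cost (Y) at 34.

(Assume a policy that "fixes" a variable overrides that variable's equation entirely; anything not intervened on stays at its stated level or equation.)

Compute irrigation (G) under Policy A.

Policy A (Y := 34):
  Q = 62
  Y = 34
  G = -39 − 3·62 + 34 = -191

-191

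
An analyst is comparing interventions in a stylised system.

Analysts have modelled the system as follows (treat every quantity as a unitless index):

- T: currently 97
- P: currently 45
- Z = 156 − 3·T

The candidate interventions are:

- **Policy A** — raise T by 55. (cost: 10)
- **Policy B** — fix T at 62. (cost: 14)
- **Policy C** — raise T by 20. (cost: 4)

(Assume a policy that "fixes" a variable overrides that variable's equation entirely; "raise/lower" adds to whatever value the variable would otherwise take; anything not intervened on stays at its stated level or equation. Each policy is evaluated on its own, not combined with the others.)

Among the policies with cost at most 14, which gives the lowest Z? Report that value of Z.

-300

Policy A (T + 55):
  T = 97 + 55 = 152
  Z = 156 − 3·152 = -300
Policy B (T := 62):
  T = 62
  Z = 156 − 3·62 = -30
Policy C (T + 20):
  T = 97 + 20 = 117
  Z = 156 − 3·117 = -195
Comparing — Policy A: Z=-300, Policy B: Z=-30, Policy C: Z=-195. Lowest is -300 (Policy A).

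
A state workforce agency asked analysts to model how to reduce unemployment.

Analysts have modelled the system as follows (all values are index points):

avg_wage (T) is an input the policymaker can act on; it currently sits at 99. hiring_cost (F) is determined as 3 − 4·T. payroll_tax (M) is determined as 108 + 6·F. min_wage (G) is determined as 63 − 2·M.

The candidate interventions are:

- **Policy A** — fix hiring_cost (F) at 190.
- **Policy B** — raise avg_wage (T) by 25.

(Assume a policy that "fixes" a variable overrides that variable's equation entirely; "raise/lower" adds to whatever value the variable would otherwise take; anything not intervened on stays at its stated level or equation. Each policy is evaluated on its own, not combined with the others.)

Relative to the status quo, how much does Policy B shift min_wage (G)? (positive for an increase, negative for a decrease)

Baseline:
  T = 99
  F = 3 − 4·99 = -393
  M = 108 + 6·(-393) = -2250
  G = 63 − 2·(-2250) = 4563
Policy B (T + 25):
  T = 99 + 25 = 124
  F = 3 − 4·124 = -493
  M = 108 + 6·(-493) = -2850
  G = 63 − 2·(-2850) = 5763
Change in G: 5763 − 4563 = 1200

1200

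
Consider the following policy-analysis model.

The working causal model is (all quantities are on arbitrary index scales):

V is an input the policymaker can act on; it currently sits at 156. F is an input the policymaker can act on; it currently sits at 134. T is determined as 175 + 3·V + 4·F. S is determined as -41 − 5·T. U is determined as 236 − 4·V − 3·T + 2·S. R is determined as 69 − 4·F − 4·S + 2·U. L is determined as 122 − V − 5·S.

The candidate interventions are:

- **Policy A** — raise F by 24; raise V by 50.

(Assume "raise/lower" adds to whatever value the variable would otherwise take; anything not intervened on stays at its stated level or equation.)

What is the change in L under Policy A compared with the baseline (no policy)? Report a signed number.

Baseline:
  V = 156
  F = 134
  T = 175 + 3·156 + 4·134 = 1179
  S = -41 − 5·1179 = -5936
  L = 122 − 156 − 5·(-5936) = 29646
Policy A (F + 24, V + 50):
  V = 156 + 50 = 206
  F = 134 + 24 = 158
  T = 175 + 3·206 + 4·158 = 1425
  S = -41 − 5·1425 = -7166
  L = 122 − 206 − 5·(-7166) = 35746
Change in L: 35746 − 29646 = 6100

6100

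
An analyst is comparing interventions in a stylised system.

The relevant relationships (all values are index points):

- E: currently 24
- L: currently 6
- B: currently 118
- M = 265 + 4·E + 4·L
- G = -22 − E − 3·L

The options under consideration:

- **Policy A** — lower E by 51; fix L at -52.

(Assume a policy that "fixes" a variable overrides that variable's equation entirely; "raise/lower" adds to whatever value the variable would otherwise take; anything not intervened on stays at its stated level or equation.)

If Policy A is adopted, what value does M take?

-51

Policy A (E − 51, L := -52):
  E = 24 − 51 = -27
  L = -52
  M = 265 + 4·(-27) + 4·(-52) = -51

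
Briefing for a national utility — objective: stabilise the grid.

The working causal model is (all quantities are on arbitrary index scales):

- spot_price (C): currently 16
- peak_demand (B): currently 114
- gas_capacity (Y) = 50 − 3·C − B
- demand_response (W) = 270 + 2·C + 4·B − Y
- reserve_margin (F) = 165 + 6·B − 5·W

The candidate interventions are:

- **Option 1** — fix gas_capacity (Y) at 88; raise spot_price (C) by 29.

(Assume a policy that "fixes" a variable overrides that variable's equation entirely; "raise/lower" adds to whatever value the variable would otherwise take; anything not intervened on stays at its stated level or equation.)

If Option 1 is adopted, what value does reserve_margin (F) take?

-2791

Option 1 (Y := 88, C + 29):
  C = 16 + 29 = 45
  B = 114
  Y = 88
  W = 270 + 2·45 + 4·114 − 88 = 728
  F = 165 + 6·114 − 5·728 = -2791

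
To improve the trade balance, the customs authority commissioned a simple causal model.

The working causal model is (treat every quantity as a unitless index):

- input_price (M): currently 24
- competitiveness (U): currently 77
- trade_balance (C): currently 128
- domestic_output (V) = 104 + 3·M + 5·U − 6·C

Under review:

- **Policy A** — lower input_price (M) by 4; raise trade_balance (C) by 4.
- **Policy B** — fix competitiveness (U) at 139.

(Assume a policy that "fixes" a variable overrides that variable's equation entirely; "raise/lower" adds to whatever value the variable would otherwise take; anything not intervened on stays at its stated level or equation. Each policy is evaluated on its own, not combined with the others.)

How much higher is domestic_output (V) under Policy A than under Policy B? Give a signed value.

-346

Policy A (M − 4, C + 4):
  M = 24 − 4 = 20
  U = 77
  C = 128 + 4 = 132
  V = 104 + 3·20 + 5·77 − 6·132 = -243
Policy B (U := 139):
  M = 24
  U = 139
  C = 128
  V = 104 + 3·24 + 5·139 − 6·128 = 103
V: -243 − 103 = -346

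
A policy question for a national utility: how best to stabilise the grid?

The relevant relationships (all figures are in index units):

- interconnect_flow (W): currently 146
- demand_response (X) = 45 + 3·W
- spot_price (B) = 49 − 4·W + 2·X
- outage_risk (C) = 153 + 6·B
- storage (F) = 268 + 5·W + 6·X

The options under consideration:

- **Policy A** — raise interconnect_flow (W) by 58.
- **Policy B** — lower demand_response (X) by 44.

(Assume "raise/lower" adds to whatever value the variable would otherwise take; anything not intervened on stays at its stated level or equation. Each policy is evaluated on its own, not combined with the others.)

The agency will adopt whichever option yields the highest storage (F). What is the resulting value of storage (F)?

5230

Policy A (W + 58):
  W = 146 + 58 = 204
  X = 45 + 3·204 = 657
  F = 268 + 5·204 + 6·657 = 5230
Policy B (X − 44):
  W = 146
  X = 45 + 3·146 (−44 from intervention) = 439
  F = 268 + 5·146 + 6·439 = 3632
Comparing — Policy A: F=5230, Policy B: F=3632. Highest is 5230 (Policy A).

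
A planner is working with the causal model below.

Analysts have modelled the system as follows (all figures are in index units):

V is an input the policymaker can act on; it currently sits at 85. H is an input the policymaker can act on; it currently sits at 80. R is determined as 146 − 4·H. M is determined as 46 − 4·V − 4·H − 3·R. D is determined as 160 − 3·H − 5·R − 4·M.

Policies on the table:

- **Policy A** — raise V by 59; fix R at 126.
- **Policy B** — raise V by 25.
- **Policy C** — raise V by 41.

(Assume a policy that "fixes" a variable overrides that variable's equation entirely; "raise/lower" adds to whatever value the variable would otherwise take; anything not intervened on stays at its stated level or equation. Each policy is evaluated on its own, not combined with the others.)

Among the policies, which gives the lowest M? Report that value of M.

Policy A (V + 59, R := 126):
  V = 85 + 59 = 144
  H = 80
  R = 126
  M = 46 − 4·144 − 4·80 − 3·126 = -1228
Policy B (V + 25):
  V = 85 + 25 = 110
  H = 80
  R = 146 − 4·80 = -174
  M = 46 − 4·110 − 4·80 − 3·(-174) = -192
Policy C (V + 41):
  V = 85 + 41 = 126
  H = 80
  R = 146 − 4·80 = -174
  M = 46 − 4·126 − 4·80 − 3·(-174) = -256
Comparing — Policy A: M=-1228, Policy B: M=-192, Policy C: M=-256. Lowest is -1228 (Policy A).

-1228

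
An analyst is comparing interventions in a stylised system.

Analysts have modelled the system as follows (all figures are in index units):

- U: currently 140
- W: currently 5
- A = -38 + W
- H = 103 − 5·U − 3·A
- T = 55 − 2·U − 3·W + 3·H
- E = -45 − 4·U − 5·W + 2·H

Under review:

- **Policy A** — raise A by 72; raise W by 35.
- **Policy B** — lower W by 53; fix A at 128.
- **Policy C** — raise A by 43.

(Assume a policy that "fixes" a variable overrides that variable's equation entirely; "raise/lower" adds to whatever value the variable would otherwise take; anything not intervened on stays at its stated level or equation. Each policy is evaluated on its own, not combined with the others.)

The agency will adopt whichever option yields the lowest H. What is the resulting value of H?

-981

Policy A (A + 72, W + 35):
  U = 140
  W = 5 + 35 = 40
  A = -38 + 40 (+72 from intervention) = 74
  H = 103 − 5·140 − 3·74 = -819
Policy B (W − 53, A := 128):
  U = 140
  W = 5 − 53 = -48
  A = 128
  H = 103 − 5·140 − 3·128 = -981
Policy C (A + 43):
  U = 140
  W = 5
  A = -38 + 5 (+43 from intervention) = 10
  H = 103 − 5·140 − 3·10 = -627
Comparing — Policy A: H=-819, Policy B: H=-981, Policy C: H=-627. Lowest is -981 (Policy B).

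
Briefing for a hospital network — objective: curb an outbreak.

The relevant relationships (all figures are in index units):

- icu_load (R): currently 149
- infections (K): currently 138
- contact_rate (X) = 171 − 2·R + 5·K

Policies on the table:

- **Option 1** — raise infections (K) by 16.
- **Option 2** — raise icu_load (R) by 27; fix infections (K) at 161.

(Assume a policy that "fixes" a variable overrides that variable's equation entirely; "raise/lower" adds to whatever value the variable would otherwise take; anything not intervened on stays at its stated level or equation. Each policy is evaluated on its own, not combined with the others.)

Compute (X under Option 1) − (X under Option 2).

Option 1 (K + 16):
  R = 149
  K = 138 + 16 = 154
  X = 171 − 2·149 + 5·154 = 643
Option 2 (R + 27, K := 161):
  R = 149 + 27 = 176
  K = 161
  X = 171 − 2·176 + 5·161 = 624
X: 643 − 624 = 19

19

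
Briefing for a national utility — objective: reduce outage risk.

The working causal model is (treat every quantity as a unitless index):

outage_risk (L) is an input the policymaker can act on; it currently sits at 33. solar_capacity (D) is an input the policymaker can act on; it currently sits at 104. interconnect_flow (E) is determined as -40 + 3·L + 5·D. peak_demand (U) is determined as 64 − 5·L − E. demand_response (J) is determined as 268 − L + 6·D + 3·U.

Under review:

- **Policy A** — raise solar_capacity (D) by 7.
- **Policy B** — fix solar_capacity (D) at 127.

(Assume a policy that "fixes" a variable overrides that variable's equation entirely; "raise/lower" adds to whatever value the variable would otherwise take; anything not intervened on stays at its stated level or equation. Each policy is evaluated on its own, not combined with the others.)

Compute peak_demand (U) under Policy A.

Policy A (D + 7):
  L = 33
  D = 104 + 7 = 111
  E = -40 + 3·33 + 5·111 = 614
  U = 64 − 5·33 − 614 = -715

-715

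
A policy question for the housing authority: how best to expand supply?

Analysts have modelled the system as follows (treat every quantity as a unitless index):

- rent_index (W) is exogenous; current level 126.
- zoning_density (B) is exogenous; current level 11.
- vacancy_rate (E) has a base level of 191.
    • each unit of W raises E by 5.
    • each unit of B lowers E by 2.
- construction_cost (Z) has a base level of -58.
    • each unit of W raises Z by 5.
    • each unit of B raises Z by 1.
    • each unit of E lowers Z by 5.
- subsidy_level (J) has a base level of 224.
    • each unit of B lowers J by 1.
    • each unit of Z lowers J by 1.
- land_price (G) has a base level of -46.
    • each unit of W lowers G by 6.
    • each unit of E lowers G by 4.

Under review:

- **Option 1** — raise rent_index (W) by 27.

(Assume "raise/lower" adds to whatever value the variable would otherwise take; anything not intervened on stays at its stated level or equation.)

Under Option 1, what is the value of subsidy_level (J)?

4165

Option 1 (W + 27):
  W = 126 + 27 = 153
  B = 11
  E = 191 + 5·153 − 2·11 = 934
  Z = -58 + 5·153 + 11 − 5·934 = -3952
  J = 224 − 11 − (-3952) = 4165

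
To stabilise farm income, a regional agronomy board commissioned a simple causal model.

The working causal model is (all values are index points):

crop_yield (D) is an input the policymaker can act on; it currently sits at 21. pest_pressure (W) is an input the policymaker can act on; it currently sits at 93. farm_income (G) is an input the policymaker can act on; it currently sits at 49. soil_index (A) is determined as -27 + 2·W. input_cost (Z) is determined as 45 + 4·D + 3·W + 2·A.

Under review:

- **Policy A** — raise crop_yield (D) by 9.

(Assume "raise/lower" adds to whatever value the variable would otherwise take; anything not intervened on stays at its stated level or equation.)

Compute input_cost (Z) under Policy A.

Policy A (D + 9):
  D = 21 + 9 = 30
  W = 93
  A = -27 + 2·93 = 159
  Z = 45 + 4·30 + 3·93 + 2·159 = 762

762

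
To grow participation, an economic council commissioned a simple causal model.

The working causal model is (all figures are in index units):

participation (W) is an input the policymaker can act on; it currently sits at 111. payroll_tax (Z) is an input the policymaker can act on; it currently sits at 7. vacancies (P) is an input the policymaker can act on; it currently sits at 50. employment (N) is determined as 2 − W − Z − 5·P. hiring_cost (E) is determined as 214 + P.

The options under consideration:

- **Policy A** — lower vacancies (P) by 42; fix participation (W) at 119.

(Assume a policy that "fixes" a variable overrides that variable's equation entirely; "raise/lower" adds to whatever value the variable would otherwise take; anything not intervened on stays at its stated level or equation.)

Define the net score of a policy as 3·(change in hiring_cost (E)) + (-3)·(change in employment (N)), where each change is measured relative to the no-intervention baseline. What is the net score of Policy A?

Baseline:
  W = 111
  Z = 7
  P = 50
  N = 2 − 111 − 7 − 5·50 = -366
  E = 214 + 50 = 264
Policy A (P − 42, W := 119):
  W = 119
  Z = 7
  P = 50 − 42 = 8
  N = 2 − 119 − 7 − 5·8 = -164
  E = 214 + 8 = 222
ΔE = 222 − 264 = -42; ΔN = -164 − (-366) = 202
Score = 3·(-42) + (-3)·202 = -732

-732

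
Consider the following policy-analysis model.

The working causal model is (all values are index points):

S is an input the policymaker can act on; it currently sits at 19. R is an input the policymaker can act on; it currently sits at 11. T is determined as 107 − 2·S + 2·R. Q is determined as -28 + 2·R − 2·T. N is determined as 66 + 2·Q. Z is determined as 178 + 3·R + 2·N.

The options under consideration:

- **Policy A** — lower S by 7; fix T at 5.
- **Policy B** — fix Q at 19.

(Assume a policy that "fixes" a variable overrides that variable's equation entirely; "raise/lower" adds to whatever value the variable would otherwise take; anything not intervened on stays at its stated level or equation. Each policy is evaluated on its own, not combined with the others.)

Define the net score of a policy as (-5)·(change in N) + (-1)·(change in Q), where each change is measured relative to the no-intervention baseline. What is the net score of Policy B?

Baseline:
  S = 19
  R = 11
  T = 107 − 2·19 + 2·11 = 91
  Q = -28 + 2·11 − 2·91 = -188
  N = 66 + 2·(-188) = -310
Policy B (Q := 19):
  S = 19
  R = 11
  T = 107 − 2·19 + 2·11 = 91
  Q = 19
  N = 66 + 2·19 = 104
ΔN = 104 − (-310) = 414; ΔQ = 19 − (-188) = 207
Score = (-5)·414 + (-1)·207 = -2277

-2277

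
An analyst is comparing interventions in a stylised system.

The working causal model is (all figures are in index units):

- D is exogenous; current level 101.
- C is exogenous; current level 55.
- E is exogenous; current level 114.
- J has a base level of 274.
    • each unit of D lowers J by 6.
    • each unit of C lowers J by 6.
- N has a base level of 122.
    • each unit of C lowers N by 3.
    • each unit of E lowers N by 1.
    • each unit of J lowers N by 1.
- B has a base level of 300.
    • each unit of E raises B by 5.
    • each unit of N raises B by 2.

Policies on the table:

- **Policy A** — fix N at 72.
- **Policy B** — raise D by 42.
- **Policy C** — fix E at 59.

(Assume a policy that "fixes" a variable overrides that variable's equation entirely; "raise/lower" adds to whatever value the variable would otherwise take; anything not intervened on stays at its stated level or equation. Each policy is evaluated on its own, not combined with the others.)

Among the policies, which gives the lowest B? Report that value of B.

1014

Policy A (N := 72):
  D = 101
  C = 55
  E = 114
  J = 274 − 6·101 − 6·55 = -662
  N = 72
  B = 300 + 5·114 + 2·72 = 1014
Policy B (D + 42):
  D = 101 + 42 = 143
  C = 55
  E = 114
  J = 274 − 6·143 − 6·55 = -914
  N = 122 − 3·55 − 114 − (-914) = 757
  B = 300 + 5·114 + 2·757 = 2384
Policy C (E := 59):
  D = 101
  C = 55
  E = 59
  J = 274 − 6·101 − 6·55 = -662
  N = 122 − 3·55 − 59 − (-662) = 560
  B = 300 + 5·59 + 2·560 = 1715
Comparing — Policy A: B=1014, Policy B: B=2384, Policy C: B=1715. Lowest is 1014 (Policy A).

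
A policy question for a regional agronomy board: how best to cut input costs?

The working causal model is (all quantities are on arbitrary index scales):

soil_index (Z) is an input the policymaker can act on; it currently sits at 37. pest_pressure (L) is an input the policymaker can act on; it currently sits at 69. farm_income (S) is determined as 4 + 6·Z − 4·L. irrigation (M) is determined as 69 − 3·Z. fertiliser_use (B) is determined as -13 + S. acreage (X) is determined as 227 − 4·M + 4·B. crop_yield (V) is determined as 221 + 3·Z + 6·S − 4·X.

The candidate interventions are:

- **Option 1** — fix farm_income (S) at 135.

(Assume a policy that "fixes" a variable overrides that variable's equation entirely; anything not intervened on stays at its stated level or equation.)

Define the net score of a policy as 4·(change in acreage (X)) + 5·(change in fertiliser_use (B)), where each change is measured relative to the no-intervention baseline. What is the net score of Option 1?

3885

Baseline:
  Z = 37
  L = 69
  S = 4 + 6·37 − 4·69 = -50
  M = 69 − 3·37 = -42
  B = -13 + (-50) = -63
  X = 227 − 4·(-42) + 4·(-63) = 143
Option 1 (S := 135):
  Z = 37
  L = 69
  S = 135
  M = 69 − 3·37 = -42
  B = -13 + 135 = 122
  X = 227 − 4·(-42) + 4·122 = 883
ΔX = 883 − 143 = 740; ΔB = 122 − (-63) = 185
Score = 4·740 + 5·185 = 3885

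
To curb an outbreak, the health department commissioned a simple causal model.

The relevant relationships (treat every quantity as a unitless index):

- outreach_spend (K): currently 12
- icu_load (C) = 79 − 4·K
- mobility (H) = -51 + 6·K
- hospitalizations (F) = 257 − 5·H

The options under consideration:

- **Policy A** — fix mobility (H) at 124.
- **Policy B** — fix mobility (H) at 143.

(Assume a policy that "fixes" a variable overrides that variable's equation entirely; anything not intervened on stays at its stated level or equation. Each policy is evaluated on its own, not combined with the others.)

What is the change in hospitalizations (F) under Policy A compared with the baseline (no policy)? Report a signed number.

Baseline:
  K = 12
  H = -51 + 6·12 = 21
  F = 257 − 5·21 = 152
Policy A (H := 124):
  K = 12
  H = 124
  F = 257 − 5·124 = -363
Change in F: -363 − 152 = -515

-515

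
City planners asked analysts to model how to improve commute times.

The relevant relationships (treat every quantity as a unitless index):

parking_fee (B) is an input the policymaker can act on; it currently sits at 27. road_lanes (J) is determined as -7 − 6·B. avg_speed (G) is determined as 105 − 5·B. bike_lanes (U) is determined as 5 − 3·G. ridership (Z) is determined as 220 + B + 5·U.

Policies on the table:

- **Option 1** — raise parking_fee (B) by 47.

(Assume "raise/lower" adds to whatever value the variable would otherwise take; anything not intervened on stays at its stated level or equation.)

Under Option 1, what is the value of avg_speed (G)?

Option 1 (B + 47):
  B = 27 + 47 = 74
  G = 105 − 5·74 = -265

-265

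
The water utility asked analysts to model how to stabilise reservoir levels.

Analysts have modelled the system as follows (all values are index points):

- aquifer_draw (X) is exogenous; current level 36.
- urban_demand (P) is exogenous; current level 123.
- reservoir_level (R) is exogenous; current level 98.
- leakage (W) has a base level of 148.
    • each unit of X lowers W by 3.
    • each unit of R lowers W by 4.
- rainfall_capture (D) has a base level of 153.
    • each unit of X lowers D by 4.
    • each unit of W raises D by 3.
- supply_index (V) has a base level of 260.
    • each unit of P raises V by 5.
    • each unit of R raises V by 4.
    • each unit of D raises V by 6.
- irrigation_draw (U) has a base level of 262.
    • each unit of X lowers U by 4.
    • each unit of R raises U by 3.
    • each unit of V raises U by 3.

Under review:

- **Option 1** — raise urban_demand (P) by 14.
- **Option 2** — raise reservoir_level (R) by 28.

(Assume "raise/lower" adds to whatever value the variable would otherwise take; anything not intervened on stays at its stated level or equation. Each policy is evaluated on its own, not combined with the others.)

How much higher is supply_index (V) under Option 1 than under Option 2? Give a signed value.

1974

Option 1 (P + 14):
  X = 36
  P = 123 + 14 = 137
  R = 98
  W = 148 − 3·36 − 4·98 = -352
  D = 153 − 4·36 + 3·(-352) = -1047
  V = 260 + 5·137 + 4·98 + 6·(-1047) = -4945
Option 2 (R + 28):
  X = 36
  P = 123
  R = 98 + 28 = 126
  W = 148 − 3·36 − 4·126 = -464
  D = 153 − 4·36 + 3·(-464) = -1383
  V = 260 + 5·123 + 4·126 + 6·(-1383) = -6919
V: -4945 − (-6919) = 1974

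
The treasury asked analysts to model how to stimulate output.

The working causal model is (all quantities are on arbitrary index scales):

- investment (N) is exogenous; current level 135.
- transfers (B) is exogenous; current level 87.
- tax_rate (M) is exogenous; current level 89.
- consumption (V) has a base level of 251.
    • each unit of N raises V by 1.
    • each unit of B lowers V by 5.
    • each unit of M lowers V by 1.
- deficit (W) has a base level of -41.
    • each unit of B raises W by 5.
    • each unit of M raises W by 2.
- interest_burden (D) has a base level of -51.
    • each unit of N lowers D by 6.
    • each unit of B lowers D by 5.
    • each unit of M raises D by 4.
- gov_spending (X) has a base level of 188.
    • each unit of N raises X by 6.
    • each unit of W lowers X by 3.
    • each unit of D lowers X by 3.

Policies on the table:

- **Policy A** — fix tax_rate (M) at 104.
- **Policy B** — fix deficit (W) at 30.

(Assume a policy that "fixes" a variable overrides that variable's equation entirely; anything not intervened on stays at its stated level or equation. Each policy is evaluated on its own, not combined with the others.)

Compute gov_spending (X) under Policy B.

Policy B (W := 30):
  N = 135
  B = 87
  M = 89
  W = 30
  D = -51 − 6·135 − 5·87 + 4·89 = -940
  X = 188 + 6·135 − 3·30 − 3·(-940) = 3728

3728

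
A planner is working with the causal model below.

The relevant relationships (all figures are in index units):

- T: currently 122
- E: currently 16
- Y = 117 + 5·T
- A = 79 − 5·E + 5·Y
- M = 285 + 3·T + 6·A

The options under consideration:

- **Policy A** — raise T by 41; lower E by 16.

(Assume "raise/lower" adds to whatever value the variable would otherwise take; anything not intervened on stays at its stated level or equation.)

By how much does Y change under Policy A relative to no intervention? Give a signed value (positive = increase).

205

Baseline:
  T = 122
  Y = 117 + 5·122 = 727
Policy A (T + 41, E − 16):
  T = 122 + 41 = 163
  Y = 117 + 5·163 = 932
Change in Y: 932 − 727 = 205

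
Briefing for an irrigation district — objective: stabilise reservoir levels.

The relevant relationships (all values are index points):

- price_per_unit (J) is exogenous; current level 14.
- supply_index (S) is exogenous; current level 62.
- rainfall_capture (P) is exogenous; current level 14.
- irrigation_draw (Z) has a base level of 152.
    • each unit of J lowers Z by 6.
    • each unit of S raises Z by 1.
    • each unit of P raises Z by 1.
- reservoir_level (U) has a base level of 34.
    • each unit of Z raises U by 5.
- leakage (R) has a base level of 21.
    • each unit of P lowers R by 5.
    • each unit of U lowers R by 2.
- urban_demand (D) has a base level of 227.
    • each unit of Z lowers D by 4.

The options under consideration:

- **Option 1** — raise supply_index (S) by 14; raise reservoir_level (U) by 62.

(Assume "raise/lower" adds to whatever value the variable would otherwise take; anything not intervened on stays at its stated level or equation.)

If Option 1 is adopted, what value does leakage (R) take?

-1821

Option 1 (S + 14, U + 62):
  J = 14
  S = 62 + 14 = 76
  P = 14
  Z = 152 − 6·14 + 76 + 14 = 158
  U = 34 + 5·158 (+62 from intervention) = 886
  R = 21 − 5·14 − 2·886 = -1821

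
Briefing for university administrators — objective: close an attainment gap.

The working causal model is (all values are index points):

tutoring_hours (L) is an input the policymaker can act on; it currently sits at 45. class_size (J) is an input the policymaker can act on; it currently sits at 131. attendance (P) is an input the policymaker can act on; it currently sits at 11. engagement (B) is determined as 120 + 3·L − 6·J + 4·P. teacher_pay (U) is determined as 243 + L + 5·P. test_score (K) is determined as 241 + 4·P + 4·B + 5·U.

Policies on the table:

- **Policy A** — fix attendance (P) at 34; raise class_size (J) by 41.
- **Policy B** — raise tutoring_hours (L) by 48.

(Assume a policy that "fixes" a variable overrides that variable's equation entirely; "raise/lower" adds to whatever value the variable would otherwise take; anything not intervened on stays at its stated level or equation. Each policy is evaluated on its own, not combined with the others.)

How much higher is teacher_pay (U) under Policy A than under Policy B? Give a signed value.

Policy A (P := 34, J + 41):
  L = 45
  P = 34
  U = 243 + 45 + 5·34 = 458
Policy B (L + 48):
  L = 45 + 48 = 93
  P = 11
  U = 243 + 93 + 5·11 = 391
U: 458 − 391 = 67

67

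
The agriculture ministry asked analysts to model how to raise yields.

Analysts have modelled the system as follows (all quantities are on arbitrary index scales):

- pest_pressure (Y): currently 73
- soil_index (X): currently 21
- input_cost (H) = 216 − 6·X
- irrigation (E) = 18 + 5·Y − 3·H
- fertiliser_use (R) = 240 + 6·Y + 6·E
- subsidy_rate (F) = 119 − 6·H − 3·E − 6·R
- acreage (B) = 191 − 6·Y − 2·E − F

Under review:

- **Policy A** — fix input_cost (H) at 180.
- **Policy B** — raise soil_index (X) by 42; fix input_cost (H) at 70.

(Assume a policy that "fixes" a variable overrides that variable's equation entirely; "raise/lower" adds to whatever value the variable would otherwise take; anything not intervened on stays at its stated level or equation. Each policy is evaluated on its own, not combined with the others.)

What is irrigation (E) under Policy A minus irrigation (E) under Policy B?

Policy A (H := 180):
  Y = 73
  X = 21
  H = 180
  E = 18 + 5·73 − 3·180 = -157
Policy B (X + 42, H := 70):
  Y = 73
  X = 21 + 42 = 63
  H = 70
  E = 18 + 5·73 − 3·70 = 173
E: -157 − 173 = -330

-330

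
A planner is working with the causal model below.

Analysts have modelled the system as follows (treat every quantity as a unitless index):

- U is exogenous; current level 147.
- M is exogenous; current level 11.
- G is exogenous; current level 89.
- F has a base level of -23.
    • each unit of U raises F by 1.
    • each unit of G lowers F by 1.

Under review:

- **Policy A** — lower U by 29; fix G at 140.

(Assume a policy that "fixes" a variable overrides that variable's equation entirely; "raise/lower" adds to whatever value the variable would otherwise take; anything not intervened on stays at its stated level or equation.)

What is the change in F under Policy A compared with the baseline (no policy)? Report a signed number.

-80

Baseline:
  U = 147
  G = 89
  F = -23 + 147 − 89 = 35
Policy A (U − 29, G := 140):
  U = 147 − 29 = 118
  G = 140
  F = -23 + 118 − 140 = -45
Change in F: -45 − 35 = -80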